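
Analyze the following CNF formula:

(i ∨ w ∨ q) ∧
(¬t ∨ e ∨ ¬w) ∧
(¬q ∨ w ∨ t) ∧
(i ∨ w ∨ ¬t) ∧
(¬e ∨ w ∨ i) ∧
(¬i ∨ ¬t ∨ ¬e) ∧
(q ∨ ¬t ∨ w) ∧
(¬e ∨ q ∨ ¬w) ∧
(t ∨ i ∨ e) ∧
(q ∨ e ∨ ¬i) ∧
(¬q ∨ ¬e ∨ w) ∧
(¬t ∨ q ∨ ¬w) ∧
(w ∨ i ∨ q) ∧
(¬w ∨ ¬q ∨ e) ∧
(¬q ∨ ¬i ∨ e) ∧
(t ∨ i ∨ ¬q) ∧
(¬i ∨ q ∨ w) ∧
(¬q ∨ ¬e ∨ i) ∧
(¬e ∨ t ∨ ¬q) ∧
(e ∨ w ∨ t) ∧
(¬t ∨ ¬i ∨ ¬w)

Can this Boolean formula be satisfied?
No

No, the formula is not satisfiable.

No assignment of truth values to the variables can make all 21 clauses true simultaneously.

The formula is UNSAT (unsatisfiable).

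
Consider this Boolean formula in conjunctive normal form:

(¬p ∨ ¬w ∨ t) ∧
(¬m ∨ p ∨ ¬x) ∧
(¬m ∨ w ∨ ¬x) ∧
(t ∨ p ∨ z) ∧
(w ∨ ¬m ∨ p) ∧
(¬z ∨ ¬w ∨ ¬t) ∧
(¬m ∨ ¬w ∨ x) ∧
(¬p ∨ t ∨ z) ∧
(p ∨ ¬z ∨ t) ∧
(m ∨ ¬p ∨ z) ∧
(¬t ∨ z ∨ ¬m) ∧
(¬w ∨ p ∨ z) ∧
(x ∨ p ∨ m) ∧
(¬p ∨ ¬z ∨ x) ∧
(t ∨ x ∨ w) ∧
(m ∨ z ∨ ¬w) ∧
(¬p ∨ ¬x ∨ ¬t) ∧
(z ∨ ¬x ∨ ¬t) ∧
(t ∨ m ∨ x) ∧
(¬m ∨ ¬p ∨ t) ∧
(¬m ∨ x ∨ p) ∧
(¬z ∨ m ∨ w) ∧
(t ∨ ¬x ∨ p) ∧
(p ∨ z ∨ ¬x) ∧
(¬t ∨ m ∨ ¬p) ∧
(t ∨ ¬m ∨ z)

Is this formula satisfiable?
No

No, the formula is not satisfiable.

No assignment of truth values to the variables can make all 26 clauses true simultaneously.

The formula is UNSAT (unsatisfiable).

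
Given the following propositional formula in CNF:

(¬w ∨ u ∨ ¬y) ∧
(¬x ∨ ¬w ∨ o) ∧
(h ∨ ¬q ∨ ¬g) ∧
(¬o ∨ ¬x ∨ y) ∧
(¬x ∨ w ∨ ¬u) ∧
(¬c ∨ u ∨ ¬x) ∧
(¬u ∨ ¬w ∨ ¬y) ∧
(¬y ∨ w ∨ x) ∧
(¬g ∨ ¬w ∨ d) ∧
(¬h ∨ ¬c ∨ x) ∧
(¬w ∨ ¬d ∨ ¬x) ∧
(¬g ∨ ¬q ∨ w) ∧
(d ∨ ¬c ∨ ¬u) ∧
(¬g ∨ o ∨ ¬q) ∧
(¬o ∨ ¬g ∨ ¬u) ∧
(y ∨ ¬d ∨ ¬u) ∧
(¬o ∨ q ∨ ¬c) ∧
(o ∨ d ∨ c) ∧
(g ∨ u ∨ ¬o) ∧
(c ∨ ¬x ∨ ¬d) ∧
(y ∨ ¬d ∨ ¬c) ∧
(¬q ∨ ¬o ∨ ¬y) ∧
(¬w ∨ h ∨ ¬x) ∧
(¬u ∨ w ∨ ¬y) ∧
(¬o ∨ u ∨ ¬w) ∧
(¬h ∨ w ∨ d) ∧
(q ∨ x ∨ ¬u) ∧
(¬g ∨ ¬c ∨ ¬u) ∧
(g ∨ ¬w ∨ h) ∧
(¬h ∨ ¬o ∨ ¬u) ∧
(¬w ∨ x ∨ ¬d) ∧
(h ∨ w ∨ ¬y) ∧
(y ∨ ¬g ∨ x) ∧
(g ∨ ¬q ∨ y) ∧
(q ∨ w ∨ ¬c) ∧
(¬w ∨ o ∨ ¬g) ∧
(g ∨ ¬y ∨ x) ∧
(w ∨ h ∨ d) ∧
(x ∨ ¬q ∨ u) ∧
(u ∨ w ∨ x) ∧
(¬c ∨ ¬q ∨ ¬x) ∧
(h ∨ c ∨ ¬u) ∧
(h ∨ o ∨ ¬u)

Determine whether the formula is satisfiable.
No

No, the formula is not satisfiable.

No assignment of truth values to the variables can make all 43 clauses true simultaneously.

The formula is UNSAT (unsatisfiable).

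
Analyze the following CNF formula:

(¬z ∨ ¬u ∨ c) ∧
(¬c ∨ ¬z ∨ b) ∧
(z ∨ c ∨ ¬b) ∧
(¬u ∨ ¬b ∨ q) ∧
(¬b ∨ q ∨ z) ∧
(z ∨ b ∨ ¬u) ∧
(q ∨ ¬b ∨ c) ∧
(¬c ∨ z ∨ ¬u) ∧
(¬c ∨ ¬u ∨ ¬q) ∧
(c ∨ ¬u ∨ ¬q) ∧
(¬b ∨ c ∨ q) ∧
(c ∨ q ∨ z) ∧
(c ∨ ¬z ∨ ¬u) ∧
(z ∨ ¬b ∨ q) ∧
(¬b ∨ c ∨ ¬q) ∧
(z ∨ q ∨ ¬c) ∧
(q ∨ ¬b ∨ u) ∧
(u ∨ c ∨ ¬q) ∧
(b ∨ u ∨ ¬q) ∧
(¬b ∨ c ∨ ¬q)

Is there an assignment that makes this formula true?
Yes

Yes, the formula is satisfiable.

One satisfying assignment is: b=False, q=False, c=False, u=False, z=True

Verification: With this assignment, all 20 clauses evaluate to true.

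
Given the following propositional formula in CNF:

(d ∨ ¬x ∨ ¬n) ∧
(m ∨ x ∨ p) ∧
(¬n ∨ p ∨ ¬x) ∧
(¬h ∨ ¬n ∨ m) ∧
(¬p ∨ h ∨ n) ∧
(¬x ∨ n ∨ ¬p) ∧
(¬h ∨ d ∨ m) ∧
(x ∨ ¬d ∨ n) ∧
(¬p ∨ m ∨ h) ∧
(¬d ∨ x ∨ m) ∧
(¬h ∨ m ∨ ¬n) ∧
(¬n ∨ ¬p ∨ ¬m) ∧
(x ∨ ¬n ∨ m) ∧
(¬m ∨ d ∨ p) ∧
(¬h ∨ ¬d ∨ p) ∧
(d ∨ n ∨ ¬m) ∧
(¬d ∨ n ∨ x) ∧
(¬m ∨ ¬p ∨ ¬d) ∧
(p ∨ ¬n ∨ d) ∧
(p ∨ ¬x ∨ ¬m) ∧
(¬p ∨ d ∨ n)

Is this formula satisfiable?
Yes

Yes, the formula is satisfiable.

One satisfying assignment is: x=True, m=False, n=False, h=False, d=False, p=False

Verification: With this assignment, all 21 clauses evaluate to true.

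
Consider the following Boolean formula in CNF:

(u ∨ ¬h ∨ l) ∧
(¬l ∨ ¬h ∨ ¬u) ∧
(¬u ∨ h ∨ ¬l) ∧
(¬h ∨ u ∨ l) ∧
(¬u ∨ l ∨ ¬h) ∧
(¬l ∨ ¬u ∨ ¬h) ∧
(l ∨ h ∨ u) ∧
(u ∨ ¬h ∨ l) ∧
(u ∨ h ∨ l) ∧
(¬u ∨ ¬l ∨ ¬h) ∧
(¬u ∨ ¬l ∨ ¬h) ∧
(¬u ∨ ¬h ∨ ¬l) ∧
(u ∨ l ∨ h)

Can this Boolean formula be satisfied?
Yes

Yes, the formula is satisfiable.

One satisfying assignment is: u=False, h=False, l=True

Verification: With this assignment, all 13 clauses evaluate to true.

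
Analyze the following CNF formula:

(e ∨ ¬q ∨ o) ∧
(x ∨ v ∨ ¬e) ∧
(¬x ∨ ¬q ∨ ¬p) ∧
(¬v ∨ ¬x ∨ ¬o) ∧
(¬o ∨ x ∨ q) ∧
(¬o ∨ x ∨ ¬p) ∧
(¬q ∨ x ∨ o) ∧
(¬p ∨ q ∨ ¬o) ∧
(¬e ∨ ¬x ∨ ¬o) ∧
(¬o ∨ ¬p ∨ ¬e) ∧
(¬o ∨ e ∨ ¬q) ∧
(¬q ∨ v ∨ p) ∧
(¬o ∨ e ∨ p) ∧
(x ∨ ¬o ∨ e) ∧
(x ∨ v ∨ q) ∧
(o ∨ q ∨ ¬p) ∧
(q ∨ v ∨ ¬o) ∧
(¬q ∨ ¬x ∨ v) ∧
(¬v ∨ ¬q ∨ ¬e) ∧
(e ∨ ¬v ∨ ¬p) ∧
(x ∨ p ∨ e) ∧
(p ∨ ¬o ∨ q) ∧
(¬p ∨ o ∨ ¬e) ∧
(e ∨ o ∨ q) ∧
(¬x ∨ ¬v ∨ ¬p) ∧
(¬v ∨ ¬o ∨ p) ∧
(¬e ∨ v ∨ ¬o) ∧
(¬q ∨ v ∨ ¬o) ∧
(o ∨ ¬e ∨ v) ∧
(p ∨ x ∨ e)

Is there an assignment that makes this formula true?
Yes

Yes, the formula is satisfiable.

One satisfying assignment is: x=False, q=False, e=True, v=True, o=False, p=False

Verification: With this assignment, all 30 clauses evaluate to true.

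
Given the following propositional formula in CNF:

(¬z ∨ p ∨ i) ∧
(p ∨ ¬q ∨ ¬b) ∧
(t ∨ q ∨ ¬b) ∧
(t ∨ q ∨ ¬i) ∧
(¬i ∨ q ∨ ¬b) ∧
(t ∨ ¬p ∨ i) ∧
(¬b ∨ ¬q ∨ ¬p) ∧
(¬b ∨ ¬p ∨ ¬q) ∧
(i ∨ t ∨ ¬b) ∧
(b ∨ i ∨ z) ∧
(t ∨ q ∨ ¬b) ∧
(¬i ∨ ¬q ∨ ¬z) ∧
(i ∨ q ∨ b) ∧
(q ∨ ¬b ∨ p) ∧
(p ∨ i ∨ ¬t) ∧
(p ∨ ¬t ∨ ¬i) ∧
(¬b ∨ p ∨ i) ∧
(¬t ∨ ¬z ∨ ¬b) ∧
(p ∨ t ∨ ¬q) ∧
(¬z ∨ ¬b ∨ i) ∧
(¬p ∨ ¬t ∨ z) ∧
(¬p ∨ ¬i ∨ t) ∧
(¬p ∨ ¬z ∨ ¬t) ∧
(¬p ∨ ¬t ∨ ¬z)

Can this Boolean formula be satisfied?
No

No, the formula is not satisfiable.

No assignment of truth values to the variables can make all 24 clauses true simultaneously.

The formula is UNSAT (unsatisfiable).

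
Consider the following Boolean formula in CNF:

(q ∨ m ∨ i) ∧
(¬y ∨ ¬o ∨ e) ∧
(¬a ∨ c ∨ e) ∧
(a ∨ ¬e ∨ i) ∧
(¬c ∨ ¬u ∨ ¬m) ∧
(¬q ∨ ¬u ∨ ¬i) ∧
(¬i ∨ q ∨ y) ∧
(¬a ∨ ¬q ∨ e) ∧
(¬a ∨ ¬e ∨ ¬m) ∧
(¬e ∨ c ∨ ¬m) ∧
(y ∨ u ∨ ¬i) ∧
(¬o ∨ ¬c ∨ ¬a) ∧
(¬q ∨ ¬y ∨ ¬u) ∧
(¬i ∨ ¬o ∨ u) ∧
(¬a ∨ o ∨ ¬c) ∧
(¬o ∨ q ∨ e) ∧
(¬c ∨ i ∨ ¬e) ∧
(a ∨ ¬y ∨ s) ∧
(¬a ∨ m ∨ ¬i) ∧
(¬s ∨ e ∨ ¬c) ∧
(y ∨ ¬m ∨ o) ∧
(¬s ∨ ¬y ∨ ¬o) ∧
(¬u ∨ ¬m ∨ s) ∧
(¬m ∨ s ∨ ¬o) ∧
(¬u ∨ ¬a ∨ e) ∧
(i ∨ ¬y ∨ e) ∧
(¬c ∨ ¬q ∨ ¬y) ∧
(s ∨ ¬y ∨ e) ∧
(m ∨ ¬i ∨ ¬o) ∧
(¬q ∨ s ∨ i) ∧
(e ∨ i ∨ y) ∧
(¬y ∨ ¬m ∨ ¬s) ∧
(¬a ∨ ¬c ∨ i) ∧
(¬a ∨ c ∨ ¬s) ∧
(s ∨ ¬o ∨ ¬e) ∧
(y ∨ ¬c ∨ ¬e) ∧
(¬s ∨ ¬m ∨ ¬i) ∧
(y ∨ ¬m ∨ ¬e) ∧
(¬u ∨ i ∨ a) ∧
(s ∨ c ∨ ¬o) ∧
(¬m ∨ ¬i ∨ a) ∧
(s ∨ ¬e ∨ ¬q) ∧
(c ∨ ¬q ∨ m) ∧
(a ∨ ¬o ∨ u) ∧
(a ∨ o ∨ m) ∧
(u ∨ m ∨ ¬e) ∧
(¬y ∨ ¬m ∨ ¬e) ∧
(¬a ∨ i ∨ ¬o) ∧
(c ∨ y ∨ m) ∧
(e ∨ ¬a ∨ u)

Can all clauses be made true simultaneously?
No

No, the formula is not satisfiable.

No assignment of truth values to the variables can make all 50 clauses true simultaneously.

The formula is UNSAT (unsatisfiable).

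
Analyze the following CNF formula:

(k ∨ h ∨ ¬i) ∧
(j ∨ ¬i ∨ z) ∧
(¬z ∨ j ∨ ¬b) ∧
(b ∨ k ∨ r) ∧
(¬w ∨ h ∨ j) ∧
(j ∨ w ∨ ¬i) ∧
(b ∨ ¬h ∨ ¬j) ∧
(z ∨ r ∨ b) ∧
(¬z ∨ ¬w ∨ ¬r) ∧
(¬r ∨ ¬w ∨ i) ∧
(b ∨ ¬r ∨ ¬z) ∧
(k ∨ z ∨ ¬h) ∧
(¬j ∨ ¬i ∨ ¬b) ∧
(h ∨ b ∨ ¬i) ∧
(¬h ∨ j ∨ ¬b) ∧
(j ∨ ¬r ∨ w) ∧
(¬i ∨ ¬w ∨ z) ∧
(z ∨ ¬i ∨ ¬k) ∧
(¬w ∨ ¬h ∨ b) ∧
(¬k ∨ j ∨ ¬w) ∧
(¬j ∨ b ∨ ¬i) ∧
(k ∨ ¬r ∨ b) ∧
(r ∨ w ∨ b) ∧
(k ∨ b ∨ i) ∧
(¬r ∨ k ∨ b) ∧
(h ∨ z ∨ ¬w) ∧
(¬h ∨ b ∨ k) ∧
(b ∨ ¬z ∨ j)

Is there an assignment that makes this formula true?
Yes

Yes, the formula is satisfiable.

One satisfying assignment is: i=False, k=True, w=False, b=False, r=True, h=False, j=True, z=False

Verification: With this assignment, all 28 clauses evaluate to true.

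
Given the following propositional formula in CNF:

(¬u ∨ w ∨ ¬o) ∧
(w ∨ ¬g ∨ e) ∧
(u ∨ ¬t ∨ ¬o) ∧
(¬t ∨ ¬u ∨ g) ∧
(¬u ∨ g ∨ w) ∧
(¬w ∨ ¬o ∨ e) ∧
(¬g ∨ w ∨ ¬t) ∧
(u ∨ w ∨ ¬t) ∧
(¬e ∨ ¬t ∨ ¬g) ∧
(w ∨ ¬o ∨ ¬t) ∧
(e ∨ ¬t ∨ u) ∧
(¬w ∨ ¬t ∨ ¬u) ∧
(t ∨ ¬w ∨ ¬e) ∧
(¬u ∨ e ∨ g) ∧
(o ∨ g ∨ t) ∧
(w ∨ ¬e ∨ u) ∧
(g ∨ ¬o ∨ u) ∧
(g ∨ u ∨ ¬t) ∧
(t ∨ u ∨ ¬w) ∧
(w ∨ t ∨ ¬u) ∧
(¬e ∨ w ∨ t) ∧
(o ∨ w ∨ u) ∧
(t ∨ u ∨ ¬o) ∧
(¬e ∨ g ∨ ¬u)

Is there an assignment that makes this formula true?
Yes

Yes, the formula is satisfiable.

One satisfying assignment is: o=False, w=True, e=False, g=True, u=True, t=False

Verification: With this assignment, all 24 clauses evaluate to true.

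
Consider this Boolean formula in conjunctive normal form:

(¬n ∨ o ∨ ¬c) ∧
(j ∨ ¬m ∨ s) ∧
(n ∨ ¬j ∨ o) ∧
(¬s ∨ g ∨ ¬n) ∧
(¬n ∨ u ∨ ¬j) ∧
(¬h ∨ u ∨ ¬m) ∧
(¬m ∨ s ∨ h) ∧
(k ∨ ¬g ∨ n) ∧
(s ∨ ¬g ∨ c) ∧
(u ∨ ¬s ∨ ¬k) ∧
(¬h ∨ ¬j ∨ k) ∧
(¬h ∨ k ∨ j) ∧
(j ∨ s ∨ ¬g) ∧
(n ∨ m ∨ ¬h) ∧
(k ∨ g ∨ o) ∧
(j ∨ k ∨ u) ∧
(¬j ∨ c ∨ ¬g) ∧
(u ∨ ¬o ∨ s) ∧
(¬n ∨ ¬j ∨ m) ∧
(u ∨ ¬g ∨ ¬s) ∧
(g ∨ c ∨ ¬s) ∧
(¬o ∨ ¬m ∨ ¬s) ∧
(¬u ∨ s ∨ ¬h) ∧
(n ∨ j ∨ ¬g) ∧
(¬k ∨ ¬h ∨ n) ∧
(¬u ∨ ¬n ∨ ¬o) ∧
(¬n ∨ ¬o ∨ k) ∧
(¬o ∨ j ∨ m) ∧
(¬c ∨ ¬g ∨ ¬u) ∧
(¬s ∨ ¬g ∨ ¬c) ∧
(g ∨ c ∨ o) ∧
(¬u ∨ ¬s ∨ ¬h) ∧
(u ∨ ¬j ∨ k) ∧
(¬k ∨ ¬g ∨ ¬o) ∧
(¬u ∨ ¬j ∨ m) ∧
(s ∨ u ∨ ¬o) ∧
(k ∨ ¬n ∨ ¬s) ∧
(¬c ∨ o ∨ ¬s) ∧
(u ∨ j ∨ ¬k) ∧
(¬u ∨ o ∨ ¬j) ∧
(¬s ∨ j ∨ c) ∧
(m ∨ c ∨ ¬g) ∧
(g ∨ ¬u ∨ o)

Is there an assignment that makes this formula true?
No

No, the formula is not satisfiable.

No assignment of truth values to the variables can make all 43 clauses true simultaneously.

The formula is UNSAT (unsatisfiable).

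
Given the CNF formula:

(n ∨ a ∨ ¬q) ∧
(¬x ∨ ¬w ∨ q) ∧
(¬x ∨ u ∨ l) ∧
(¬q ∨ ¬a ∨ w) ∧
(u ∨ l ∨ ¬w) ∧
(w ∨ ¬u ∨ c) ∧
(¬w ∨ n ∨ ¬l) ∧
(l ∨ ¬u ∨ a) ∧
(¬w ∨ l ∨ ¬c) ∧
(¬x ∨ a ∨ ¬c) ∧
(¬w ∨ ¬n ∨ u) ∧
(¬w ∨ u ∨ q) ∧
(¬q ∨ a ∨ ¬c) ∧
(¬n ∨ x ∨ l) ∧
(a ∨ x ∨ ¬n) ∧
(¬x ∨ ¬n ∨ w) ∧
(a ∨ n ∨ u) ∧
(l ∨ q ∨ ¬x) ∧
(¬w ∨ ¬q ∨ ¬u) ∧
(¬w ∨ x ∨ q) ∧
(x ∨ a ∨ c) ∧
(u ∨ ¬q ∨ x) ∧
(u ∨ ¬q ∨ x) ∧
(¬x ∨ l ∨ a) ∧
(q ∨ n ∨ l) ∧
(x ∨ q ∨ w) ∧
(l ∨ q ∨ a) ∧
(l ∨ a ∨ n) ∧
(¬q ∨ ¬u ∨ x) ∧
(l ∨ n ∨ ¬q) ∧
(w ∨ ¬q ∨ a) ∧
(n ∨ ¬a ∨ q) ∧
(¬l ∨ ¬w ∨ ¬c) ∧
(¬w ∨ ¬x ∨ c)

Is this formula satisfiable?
No

No, the formula is not satisfiable.

No assignment of truth values to the variables can make all 34 clauses true simultaneously.

The formula is UNSAT (unsatisfiable).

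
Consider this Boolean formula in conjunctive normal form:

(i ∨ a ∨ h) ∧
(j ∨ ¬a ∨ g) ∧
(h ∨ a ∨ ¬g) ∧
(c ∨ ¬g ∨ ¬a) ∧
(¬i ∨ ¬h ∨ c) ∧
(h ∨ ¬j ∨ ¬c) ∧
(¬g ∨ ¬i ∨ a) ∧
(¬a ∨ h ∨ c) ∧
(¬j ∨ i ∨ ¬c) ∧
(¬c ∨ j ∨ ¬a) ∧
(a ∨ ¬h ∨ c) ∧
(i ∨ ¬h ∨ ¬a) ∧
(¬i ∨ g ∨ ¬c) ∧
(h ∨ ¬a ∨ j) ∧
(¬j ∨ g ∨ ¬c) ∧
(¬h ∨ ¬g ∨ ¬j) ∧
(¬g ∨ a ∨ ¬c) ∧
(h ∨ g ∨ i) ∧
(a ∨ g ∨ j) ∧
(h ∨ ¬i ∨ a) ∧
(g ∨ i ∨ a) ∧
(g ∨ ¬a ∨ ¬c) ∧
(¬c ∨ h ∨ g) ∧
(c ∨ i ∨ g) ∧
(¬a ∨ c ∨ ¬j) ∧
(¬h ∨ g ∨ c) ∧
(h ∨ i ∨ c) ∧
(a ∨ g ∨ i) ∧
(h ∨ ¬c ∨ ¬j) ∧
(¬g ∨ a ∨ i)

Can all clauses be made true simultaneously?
No

No, the formula is not satisfiable.

No assignment of truth values to the variables can make all 30 clauses true simultaneously.

The formula is UNSAT (unsatisfiable).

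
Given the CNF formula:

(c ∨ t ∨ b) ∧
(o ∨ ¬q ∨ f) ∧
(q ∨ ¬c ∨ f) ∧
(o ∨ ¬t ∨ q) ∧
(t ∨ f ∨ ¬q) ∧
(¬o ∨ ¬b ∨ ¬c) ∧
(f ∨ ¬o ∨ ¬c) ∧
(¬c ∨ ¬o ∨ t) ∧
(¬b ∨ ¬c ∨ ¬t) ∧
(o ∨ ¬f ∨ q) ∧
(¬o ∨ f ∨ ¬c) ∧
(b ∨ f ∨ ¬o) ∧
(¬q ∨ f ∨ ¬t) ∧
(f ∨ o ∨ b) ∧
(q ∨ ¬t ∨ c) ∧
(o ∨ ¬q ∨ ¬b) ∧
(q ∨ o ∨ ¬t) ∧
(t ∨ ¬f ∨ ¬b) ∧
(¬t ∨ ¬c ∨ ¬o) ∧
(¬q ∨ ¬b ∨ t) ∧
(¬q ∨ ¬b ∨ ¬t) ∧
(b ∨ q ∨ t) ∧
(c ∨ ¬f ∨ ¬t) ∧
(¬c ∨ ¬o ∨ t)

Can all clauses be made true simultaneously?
Yes

Yes, the formula is satisfiable.

One satisfying assignment is: f=False, t=False, c=False, o=False, b=True, q=False

Verification: With this assignment, all 24 clauses evaluate to true.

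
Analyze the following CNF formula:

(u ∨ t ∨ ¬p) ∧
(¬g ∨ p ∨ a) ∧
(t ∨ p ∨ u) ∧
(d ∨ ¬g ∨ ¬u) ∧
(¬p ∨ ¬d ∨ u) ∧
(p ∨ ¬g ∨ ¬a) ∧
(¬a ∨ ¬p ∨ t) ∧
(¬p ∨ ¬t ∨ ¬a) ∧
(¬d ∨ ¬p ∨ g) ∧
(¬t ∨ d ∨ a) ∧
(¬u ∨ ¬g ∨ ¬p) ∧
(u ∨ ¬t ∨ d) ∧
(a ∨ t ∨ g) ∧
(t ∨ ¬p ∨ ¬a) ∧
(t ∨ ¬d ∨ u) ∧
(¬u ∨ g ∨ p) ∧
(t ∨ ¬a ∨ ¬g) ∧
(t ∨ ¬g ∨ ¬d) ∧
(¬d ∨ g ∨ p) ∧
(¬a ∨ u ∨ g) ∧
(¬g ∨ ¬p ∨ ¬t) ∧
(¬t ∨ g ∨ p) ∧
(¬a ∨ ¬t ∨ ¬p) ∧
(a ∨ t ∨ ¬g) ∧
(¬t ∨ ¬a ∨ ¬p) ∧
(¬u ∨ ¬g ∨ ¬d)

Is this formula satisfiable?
No

No, the formula is not satisfiable.

No assignment of truth values to the variables can make all 26 clauses true simultaneously.

The formula is UNSAT (unsatisfiable).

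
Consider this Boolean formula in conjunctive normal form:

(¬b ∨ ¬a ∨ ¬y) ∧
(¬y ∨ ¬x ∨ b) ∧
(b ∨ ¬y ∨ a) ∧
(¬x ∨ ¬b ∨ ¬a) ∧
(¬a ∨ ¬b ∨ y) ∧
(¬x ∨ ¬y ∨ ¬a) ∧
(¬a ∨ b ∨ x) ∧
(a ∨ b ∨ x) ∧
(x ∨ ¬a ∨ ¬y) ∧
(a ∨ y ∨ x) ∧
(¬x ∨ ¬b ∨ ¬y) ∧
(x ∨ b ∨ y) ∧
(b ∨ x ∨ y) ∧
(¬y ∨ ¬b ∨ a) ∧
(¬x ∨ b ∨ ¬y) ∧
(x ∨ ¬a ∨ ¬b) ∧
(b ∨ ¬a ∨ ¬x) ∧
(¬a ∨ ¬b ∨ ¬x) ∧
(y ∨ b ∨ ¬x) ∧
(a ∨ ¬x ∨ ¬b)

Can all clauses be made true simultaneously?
No

No, the formula is not satisfiable.

No assignment of truth values to the variables can make all 20 clauses true simultaneously.

The formula is UNSAT (unsatisfiable).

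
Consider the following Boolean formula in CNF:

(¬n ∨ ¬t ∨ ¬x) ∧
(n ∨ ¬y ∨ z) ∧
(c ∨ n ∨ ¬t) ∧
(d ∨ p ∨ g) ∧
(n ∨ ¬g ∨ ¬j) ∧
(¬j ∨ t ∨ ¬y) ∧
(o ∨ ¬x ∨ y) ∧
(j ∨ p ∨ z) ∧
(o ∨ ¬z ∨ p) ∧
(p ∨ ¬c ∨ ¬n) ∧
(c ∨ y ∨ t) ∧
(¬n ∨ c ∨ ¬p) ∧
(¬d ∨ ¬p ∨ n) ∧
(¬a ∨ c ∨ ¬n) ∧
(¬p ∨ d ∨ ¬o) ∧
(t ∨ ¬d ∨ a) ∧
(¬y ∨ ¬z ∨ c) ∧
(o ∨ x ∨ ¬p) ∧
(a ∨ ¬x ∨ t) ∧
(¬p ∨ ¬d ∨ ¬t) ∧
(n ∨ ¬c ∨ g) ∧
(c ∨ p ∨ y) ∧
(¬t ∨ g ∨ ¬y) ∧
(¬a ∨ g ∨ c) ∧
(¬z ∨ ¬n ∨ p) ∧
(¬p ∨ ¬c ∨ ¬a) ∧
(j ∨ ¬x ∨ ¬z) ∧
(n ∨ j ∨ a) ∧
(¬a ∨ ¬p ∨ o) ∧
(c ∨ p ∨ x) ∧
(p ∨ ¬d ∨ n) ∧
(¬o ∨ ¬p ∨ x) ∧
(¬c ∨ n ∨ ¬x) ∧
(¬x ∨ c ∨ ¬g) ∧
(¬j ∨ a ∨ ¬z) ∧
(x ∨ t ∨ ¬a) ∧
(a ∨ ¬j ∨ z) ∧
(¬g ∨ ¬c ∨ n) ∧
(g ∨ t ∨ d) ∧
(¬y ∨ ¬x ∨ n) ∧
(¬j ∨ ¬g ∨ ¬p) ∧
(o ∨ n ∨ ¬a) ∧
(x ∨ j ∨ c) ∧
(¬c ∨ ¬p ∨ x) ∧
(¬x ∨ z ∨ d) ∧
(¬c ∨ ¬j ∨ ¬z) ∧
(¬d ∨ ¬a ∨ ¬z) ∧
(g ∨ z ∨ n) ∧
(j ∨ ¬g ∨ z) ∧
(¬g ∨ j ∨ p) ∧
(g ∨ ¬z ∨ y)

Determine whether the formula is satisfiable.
No

No, the formula is not satisfiable.

No assignment of truth values to the variables can make all 51 clauses true simultaneously.

The formula is UNSAT (unsatisfiable).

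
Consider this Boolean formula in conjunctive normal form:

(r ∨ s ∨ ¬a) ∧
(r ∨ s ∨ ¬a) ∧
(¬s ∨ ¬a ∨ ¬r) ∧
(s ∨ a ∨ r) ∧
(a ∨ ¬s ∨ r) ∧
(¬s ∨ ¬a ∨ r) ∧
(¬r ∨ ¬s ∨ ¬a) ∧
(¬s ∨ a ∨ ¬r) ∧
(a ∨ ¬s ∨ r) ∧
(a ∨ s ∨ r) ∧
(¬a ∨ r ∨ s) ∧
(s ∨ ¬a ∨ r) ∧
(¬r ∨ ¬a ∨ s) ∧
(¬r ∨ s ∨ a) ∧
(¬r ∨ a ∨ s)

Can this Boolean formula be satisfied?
No

No, the formula is not satisfiable.

No assignment of truth values to the variables can make all 15 clauses true simultaneously.

The formula is UNSAT (unsatisfiable).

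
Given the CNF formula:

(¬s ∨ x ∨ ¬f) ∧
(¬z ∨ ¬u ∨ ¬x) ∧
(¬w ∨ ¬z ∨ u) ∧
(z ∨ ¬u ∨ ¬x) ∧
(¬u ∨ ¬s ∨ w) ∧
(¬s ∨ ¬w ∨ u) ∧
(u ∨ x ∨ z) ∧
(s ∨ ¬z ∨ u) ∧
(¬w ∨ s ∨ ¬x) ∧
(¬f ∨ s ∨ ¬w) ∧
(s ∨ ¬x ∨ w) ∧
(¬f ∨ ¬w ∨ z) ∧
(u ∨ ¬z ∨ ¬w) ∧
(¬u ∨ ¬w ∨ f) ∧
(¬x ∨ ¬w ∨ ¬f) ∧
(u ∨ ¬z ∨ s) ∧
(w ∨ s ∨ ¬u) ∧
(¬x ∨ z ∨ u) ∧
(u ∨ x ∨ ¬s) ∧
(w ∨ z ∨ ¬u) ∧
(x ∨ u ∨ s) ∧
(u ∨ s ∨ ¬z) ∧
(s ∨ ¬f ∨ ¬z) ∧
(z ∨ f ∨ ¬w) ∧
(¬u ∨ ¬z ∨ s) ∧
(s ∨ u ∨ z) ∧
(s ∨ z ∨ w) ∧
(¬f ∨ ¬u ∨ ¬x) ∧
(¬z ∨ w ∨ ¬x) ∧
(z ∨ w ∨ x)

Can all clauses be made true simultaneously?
No

No, the formula is not satisfiable.

No assignment of truth values to the variables can make all 30 clauses true simultaneously.

The formula is UNSAT (unsatisfiable).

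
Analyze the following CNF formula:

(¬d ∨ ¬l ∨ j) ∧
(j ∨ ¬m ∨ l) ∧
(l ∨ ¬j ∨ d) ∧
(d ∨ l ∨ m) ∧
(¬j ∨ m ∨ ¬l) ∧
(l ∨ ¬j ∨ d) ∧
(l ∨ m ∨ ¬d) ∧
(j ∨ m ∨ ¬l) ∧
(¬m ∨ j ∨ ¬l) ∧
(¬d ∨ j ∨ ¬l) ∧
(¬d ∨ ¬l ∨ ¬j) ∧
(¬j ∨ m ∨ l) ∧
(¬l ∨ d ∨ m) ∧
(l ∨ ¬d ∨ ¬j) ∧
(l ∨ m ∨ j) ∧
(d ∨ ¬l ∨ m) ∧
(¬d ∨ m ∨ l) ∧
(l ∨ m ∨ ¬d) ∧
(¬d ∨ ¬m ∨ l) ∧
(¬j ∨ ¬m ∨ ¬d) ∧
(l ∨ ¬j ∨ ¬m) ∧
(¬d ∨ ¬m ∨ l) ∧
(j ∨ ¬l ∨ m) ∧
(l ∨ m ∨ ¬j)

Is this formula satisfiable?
Yes

Yes, the formula is satisfiable.

One satisfying assignment is: l=True, m=True, d=False, j=True

Verification: With this assignment, all 24 clauses evaluate to true.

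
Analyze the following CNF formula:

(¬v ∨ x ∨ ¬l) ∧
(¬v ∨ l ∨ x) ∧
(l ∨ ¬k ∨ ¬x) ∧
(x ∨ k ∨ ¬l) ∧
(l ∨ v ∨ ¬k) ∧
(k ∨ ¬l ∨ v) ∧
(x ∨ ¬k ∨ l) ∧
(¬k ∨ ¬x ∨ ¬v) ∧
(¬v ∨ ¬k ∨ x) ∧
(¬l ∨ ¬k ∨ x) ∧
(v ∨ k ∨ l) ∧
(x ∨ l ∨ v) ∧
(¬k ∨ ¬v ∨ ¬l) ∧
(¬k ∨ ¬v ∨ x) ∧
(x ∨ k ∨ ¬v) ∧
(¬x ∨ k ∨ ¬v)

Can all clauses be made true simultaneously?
Yes

Yes, the formula is satisfiable.

One satisfying assignment is: l=True, x=True, v=False, k=True

Verification: With this assignment, all 16 clauses evaluate to true.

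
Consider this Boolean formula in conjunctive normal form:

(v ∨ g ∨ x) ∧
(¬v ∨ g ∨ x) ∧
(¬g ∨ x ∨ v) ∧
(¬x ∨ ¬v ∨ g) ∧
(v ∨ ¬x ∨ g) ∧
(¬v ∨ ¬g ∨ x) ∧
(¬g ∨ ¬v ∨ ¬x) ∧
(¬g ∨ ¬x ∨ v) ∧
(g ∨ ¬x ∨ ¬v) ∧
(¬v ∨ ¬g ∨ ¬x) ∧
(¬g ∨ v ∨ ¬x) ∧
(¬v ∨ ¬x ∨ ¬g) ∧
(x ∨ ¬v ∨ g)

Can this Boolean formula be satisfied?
No

No, the formula is not satisfiable.

No assignment of truth values to the variables can make all 13 clauses true simultaneously.

The formula is UNSAT (unsatisfiable).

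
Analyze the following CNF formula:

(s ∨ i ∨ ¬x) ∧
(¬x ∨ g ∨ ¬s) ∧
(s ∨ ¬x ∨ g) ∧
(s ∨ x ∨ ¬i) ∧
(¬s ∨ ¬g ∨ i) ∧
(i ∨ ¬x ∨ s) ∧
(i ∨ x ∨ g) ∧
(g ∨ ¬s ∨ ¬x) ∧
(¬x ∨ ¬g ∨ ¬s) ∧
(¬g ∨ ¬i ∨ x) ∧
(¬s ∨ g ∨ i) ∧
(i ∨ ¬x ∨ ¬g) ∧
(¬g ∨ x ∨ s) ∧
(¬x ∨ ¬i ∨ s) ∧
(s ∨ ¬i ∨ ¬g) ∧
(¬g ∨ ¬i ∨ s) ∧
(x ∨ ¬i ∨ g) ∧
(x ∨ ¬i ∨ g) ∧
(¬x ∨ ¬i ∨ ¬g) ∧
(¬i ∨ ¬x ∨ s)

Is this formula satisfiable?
No

No, the formula is not satisfiable.

No assignment of truth values to the variables can make all 20 clauses true simultaneously.

The formula is UNSAT (unsatisfiable).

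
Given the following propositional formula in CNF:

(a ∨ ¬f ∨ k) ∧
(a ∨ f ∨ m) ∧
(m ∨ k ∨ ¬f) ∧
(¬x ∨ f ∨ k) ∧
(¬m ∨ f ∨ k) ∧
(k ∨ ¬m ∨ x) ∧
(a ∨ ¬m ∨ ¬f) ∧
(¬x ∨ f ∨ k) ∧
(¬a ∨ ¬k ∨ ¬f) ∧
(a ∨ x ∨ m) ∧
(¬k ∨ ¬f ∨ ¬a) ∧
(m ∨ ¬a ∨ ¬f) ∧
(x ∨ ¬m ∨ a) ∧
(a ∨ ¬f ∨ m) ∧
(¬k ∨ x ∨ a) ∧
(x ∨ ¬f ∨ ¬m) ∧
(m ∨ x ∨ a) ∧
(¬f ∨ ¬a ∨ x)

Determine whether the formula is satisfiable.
Yes

Yes, the formula is satisfiable.

One satisfying assignment is: k=False, a=True, f=False, m=False, x=False

Verification: With this assignment, all 18 clauses evaluate to true.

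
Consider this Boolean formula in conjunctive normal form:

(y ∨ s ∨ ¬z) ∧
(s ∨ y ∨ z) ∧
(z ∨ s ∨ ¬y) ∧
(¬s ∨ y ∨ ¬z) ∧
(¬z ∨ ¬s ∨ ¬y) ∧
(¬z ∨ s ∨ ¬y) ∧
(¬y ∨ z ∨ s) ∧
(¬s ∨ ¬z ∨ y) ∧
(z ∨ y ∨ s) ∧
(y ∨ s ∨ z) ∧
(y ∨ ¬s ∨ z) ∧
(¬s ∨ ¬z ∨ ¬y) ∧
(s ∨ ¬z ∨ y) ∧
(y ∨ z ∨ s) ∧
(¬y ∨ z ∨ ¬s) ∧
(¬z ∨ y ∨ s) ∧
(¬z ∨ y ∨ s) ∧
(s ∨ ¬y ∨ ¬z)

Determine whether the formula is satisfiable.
No

No, the formula is not satisfiable.

No assignment of truth values to the variables can make all 18 clauses true simultaneously.

The formula is UNSAT (unsatisfiable).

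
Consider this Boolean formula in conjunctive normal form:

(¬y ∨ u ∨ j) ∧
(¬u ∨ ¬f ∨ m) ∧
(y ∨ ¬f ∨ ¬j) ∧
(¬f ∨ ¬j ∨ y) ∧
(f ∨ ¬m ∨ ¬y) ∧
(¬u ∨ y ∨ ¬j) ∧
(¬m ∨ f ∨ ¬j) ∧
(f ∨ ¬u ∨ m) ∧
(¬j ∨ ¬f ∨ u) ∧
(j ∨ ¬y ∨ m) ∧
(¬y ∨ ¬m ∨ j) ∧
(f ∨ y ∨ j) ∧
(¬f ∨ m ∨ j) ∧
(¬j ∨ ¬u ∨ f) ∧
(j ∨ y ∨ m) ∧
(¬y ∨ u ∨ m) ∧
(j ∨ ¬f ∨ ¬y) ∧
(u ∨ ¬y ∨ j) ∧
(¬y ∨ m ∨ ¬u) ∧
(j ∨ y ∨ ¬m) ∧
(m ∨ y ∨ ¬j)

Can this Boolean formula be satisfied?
Yes

Yes, the formula is satisfiable.

One satisfying assignment is: u=True, f=True, j=True, m=True, y=True

Verification: With this assignment, all 21 clauses evaluate to true.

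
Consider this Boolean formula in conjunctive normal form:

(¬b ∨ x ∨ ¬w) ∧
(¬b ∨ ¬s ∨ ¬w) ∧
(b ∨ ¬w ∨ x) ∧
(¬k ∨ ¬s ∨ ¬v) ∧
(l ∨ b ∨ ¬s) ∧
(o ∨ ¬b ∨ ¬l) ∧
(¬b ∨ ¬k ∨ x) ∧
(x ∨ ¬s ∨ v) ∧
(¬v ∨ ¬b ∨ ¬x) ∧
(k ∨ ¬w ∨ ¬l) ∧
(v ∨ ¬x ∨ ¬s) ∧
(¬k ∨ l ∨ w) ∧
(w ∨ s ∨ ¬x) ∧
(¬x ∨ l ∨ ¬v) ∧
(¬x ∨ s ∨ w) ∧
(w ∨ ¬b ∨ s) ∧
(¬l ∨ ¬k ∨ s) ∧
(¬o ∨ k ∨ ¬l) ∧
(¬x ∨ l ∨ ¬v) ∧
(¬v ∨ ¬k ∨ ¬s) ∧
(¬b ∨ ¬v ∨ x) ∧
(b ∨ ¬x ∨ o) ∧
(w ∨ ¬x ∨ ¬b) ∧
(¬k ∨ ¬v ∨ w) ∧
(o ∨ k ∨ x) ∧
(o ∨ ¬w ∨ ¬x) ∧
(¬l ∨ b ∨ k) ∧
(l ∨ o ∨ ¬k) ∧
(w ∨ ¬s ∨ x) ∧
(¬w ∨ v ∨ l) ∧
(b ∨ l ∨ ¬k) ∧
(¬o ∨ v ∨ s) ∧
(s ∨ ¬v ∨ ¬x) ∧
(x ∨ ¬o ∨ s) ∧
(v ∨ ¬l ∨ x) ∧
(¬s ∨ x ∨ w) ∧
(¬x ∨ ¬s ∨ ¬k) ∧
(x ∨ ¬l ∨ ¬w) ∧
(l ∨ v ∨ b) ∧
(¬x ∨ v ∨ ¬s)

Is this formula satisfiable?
No

No, the formula is not satisfiable.

No assignment of truth values to the variables can make all 40 clauses true simultaneously.

The formula is UNSAT (unsatisfiable).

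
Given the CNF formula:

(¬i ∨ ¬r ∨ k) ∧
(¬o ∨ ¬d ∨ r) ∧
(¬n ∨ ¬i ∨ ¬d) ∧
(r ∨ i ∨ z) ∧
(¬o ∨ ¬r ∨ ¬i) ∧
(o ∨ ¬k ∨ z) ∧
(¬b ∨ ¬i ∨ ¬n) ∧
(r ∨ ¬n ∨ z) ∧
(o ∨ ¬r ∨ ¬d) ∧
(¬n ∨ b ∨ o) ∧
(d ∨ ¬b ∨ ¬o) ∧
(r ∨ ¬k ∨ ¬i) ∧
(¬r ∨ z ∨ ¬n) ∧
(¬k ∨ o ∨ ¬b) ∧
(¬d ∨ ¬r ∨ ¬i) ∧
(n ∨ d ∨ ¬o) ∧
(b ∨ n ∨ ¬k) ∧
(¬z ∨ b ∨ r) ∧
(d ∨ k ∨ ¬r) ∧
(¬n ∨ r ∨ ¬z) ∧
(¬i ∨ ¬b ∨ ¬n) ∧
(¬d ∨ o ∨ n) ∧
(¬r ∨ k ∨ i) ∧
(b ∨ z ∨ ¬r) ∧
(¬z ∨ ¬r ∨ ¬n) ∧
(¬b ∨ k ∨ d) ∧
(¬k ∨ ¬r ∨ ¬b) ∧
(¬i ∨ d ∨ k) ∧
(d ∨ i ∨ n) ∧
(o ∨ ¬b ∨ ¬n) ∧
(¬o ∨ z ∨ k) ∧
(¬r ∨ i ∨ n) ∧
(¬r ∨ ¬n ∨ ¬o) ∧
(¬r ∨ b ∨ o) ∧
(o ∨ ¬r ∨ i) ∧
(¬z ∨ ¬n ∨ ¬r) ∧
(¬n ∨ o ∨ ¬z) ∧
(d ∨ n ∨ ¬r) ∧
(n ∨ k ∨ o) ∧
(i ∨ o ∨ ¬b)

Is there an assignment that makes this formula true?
No

No, the formula is not satisfiable.

No assignment of truth values to the variables can make all 40 clauses true simultaneously.

The formula is UNSAT (unsatisfiable).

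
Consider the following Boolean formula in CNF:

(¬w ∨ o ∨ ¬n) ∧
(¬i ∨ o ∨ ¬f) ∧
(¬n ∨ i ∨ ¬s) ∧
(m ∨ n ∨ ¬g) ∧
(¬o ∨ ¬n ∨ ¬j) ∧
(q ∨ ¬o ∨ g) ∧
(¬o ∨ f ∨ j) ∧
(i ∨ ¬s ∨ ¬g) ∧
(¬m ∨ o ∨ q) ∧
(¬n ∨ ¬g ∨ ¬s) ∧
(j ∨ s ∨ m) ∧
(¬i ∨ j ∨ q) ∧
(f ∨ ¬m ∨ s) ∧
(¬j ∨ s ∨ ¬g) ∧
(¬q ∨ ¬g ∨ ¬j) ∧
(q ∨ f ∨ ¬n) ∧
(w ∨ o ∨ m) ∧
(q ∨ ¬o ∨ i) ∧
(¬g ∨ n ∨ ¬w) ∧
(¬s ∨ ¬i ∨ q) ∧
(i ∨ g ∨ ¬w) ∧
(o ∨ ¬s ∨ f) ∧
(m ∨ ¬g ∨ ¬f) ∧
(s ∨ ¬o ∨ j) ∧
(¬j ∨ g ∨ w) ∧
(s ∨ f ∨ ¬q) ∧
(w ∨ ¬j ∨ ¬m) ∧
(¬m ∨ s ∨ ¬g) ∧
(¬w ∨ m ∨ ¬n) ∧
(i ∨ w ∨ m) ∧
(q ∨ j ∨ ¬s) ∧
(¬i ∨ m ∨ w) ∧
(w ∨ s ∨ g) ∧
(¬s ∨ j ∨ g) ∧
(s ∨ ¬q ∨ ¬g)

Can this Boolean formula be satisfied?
Yes

Yes, the formula is satisfiable.

One satisfying assignment is: q=False, o=False, m=False, f=False, w=True, s=False, j=True, i=True, g=False, n=False

Verification: With this assignment, all 35 clauses evaluate to true.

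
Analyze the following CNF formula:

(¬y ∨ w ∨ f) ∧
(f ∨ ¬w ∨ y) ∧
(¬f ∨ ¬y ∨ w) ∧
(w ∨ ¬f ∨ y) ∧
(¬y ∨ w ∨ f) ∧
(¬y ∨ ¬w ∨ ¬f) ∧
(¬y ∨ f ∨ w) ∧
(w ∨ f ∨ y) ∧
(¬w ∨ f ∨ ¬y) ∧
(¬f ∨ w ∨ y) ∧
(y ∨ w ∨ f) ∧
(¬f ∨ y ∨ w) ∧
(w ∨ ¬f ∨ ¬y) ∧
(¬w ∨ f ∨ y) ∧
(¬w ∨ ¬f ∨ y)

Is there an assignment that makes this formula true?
No

No, the formula is not satisfiable.

No assignment of truth values to the variables can make all 15 clauses true simultaneously.

The formula is UNSAT (unsatisfiable).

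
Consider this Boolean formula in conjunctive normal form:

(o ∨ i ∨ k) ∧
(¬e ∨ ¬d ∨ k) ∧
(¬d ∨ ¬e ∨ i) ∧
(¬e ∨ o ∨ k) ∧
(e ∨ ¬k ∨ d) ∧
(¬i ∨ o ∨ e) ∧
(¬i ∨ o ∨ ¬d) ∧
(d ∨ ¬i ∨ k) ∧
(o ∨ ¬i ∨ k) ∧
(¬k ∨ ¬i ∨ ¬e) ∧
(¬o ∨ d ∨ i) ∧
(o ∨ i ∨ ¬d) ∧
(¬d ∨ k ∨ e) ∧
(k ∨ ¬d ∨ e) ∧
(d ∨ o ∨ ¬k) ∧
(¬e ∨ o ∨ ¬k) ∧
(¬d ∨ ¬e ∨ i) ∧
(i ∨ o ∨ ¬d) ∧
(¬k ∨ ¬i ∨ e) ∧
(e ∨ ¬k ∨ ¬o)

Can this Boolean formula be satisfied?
No

No, the formula is not satisfiable.

No assignment of truth values to the variables can make all 20 clauses true simultaneously.

The formula is UNSAT (unsatisfiable).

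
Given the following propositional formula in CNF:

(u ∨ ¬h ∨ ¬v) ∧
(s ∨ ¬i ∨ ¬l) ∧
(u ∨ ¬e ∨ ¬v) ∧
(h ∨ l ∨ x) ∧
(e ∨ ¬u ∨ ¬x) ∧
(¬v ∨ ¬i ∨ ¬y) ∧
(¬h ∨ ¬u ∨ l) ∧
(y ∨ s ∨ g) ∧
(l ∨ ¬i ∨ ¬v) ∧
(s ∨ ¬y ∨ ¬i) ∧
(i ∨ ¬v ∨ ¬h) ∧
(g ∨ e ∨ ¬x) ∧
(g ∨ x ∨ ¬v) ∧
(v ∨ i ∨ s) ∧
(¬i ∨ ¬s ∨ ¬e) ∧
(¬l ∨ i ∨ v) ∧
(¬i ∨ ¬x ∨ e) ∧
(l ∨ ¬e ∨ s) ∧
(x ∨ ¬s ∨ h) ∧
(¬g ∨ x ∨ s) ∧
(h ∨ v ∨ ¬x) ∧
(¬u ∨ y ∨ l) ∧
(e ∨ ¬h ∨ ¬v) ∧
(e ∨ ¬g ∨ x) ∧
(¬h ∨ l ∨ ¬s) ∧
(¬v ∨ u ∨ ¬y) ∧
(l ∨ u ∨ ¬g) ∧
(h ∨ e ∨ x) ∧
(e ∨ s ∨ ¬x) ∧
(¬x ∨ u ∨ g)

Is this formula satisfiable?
Yes

Yes, the formula is satisfiable.

One satisfying assignment is: v=False, x=False, g=False, h=True, e=False, i=True, y=False, s=True, l=True, u=False

Verification: With this assignment, all 30 clauses evaluate to true.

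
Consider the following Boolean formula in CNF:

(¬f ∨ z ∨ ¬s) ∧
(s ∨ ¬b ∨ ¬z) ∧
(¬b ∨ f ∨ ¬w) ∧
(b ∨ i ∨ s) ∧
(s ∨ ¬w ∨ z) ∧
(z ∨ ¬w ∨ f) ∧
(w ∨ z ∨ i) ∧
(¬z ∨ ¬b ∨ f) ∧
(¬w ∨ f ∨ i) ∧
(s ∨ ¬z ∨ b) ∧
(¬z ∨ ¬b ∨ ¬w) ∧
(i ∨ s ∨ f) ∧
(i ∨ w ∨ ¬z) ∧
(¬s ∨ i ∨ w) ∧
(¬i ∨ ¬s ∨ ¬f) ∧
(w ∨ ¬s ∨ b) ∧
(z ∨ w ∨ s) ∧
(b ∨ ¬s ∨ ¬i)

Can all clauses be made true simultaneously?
Yes

Yes, the formula is satisfiable.

One satisfying assignment is: z=False, s=True, b=True, i=True, w=False, f=False

Verification: With this assignment, all 18 clauses evaluate to true.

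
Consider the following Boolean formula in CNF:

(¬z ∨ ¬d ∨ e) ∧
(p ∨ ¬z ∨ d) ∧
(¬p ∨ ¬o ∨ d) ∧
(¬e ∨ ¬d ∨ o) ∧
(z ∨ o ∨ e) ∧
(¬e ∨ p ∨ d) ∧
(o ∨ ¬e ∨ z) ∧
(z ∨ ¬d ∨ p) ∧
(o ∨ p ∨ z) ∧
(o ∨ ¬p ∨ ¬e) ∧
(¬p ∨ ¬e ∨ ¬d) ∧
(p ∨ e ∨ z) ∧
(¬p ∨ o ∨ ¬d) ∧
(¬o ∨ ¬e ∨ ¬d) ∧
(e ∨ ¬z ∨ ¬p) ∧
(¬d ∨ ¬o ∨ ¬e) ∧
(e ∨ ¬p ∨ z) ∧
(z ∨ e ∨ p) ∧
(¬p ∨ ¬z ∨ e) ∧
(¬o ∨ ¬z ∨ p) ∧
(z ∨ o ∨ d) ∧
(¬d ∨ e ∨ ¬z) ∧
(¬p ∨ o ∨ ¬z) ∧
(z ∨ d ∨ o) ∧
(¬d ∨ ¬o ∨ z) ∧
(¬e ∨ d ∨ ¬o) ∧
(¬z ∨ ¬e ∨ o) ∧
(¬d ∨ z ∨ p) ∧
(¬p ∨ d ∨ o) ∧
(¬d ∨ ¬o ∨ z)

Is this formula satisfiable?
No

No, the formula is not satisfiable.

No assignment of truth values to the variables can make all 30 clauses true simultaneously.

The formula is UNSAT (unsatisfiable).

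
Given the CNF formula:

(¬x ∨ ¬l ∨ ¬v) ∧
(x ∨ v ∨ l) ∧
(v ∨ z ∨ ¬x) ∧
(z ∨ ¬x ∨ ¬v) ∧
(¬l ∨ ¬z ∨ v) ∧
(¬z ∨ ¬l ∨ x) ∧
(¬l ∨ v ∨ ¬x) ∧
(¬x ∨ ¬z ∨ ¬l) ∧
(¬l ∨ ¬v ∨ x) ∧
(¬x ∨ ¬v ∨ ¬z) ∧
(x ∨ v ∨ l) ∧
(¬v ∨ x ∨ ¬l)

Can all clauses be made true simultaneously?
Yes

Yes, the formula is satisfiable.

One satisfying assignment is: x=False, v=False, z=False, l=True

Verification: With this assignment, all 12 clauses evaluate to true.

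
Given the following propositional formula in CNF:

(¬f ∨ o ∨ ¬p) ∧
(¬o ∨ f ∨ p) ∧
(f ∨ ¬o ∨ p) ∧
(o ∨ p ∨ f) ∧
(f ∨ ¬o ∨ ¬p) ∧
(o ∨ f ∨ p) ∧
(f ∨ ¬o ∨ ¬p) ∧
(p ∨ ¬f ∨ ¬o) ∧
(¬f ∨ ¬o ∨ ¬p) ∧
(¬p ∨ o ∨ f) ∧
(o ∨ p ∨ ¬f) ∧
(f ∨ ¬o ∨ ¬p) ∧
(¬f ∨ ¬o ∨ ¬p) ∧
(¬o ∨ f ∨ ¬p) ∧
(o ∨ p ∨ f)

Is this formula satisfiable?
No

No, the formula is not satisfiable.

No assignment of truth values to the variables can make all 15 clauses true simultaneously.

The formula is UNSAT (unsatisfiable).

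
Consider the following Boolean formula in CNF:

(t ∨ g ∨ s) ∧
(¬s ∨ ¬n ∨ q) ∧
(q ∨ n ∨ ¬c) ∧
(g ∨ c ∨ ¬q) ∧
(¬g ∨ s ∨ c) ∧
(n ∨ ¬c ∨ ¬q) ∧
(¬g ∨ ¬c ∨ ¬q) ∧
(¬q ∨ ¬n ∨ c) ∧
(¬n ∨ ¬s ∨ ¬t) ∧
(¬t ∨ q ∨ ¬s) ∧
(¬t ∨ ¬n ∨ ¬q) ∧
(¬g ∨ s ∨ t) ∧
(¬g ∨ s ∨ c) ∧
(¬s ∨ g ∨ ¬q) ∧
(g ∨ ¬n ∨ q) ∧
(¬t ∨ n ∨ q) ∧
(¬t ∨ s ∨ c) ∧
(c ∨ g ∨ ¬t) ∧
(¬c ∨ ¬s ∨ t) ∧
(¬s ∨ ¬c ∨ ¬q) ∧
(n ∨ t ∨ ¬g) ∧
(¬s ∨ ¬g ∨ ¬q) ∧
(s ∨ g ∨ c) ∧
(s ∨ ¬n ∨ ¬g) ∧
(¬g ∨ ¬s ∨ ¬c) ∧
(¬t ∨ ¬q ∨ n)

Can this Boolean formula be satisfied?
Yes

Yes, the formula is satisfiable.

One satisfying assignment is: n=False, q=False, s=True, g=False, t=False, c=False

Verification: With this assignment, all 26 clauses evaluate to true.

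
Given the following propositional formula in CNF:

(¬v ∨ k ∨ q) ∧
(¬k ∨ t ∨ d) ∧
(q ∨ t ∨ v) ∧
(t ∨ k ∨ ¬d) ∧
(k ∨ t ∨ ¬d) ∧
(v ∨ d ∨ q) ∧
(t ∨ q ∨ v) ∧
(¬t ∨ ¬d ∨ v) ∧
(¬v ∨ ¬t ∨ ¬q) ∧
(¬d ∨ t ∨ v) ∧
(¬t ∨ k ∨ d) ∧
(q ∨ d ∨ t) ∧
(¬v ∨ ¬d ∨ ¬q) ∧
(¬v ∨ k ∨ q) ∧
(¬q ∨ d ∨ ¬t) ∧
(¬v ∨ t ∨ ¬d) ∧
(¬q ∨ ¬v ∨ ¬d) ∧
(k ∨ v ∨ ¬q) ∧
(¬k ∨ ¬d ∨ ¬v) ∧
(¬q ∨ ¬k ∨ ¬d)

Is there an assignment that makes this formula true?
Yes

Yes, the formula is satisfiable.

One satisfying assignment is: k=True, d=False, q=False, v=True, t=True

Verification: With this assignment, all 20 clauses evaluate to true.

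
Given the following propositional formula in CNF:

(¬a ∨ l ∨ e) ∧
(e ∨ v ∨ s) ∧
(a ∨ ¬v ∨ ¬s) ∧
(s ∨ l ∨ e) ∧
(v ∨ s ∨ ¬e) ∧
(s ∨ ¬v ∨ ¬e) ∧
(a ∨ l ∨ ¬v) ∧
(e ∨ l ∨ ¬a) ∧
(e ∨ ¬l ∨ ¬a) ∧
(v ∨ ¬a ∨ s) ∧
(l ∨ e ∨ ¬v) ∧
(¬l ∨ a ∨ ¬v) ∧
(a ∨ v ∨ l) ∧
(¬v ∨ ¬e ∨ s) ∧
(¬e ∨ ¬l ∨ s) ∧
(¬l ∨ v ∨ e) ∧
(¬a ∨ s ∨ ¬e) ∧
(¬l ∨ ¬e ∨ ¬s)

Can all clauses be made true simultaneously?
Yes

Yes, the formula is satisfiable.

One satisfying assignment is: v=False, a=True, s=True, e=True, l=False

Verification: With this assignment, all 18 clauses evaluate to true.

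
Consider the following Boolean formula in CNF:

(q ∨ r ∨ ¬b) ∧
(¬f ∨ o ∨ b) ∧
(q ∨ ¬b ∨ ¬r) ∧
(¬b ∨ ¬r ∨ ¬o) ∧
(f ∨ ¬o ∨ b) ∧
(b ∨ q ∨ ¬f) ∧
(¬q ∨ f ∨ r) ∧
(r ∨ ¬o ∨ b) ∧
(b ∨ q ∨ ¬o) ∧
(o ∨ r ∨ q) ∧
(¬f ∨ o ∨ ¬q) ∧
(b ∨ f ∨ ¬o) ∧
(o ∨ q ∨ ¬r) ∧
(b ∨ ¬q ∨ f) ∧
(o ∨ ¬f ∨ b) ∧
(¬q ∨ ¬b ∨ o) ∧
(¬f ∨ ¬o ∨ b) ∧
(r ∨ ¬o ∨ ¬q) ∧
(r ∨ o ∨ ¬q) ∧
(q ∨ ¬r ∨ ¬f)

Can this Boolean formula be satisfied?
No

No, the formula is not satisfiable.

No assignment of truth values to the variables can make all 20 clauses true simultaneously.

The formula is UNSAT (unsatisfiable).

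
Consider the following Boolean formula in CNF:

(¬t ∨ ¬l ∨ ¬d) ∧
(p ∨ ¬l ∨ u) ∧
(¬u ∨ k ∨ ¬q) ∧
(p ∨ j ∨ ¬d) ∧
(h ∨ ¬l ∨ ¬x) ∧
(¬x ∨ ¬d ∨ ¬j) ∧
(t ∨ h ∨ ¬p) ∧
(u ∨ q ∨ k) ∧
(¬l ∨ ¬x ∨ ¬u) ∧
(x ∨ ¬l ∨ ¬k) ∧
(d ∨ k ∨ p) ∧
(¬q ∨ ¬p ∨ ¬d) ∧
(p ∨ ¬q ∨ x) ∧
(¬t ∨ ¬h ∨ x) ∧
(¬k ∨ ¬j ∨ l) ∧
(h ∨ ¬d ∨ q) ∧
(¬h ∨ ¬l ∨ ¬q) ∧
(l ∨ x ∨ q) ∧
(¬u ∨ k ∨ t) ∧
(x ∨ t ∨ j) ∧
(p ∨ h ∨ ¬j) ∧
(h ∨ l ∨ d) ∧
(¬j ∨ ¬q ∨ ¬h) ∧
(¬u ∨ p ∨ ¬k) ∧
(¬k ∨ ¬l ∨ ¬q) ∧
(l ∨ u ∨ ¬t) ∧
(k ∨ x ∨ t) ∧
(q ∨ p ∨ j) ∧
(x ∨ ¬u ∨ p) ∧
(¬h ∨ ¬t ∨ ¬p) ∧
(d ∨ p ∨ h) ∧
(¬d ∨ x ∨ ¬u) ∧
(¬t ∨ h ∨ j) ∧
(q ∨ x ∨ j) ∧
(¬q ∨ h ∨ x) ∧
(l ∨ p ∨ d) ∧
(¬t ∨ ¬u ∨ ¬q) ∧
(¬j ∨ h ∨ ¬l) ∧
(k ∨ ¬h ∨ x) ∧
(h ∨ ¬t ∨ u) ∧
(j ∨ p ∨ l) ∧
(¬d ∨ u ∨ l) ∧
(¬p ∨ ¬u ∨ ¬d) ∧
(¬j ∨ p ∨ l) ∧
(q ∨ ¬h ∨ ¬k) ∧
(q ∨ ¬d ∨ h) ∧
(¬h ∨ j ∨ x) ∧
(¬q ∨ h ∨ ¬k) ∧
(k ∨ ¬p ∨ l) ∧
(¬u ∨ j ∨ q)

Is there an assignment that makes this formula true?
Yes

Yes, the formula is satisfiable.

One satisfying assignment is: p=True, h=True, x=True, j=False, l=False, t=False, d=False, k=True, u=False, q=True

Verification: With this assignment, all 50 clauses evaluate to true.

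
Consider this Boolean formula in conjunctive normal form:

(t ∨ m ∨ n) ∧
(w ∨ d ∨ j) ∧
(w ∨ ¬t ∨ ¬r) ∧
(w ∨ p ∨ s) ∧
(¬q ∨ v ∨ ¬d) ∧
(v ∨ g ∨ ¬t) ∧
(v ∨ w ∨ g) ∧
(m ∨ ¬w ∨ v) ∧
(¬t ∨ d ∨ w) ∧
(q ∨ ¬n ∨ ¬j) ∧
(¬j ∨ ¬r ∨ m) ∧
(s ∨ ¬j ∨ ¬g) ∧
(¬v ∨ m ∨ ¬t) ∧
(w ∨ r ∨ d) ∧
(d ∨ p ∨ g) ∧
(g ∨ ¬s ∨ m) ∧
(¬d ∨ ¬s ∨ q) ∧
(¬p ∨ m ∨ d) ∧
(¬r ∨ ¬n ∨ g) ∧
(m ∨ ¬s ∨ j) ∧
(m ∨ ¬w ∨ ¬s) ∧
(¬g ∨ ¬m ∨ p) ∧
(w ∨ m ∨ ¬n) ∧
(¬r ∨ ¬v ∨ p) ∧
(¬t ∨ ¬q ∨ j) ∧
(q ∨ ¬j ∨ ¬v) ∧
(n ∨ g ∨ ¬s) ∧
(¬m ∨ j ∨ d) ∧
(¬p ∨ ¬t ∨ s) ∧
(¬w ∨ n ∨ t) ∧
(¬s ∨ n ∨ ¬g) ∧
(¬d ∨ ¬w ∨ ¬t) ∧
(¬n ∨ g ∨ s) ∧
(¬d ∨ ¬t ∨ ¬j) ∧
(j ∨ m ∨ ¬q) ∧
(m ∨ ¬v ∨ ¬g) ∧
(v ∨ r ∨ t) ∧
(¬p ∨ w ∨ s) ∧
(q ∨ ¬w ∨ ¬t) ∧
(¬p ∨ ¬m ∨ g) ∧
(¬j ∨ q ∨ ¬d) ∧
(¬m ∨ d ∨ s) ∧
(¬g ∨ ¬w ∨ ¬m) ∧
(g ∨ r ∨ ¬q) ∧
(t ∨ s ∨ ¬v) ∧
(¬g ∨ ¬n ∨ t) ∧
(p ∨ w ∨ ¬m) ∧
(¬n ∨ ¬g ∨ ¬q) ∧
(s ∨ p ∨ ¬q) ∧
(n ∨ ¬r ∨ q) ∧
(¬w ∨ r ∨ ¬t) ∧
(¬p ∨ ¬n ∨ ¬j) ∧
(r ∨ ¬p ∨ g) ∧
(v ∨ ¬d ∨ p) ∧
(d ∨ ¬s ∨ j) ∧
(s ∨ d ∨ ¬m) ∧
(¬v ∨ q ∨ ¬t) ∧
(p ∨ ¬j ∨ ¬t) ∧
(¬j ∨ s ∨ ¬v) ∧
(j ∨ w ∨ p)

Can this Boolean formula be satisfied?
No

No, the formula is not satisfiable.

No assignment of truth values to the variables can make all 60 clauses true simultaneously.

The formula is UNSAT (unsatisfiable).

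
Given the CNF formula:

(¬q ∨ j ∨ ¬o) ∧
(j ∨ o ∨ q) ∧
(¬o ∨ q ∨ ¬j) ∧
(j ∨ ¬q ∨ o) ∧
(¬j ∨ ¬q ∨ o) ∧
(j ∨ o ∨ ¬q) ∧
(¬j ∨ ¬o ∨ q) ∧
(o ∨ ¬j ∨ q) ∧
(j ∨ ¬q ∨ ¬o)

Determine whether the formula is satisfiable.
Yes

Yes, the formula is satisfiable.

One satisfying assignment is: q=False, j=False, o=True

Verification: With this assignment, all 9 clauses evaluate to true.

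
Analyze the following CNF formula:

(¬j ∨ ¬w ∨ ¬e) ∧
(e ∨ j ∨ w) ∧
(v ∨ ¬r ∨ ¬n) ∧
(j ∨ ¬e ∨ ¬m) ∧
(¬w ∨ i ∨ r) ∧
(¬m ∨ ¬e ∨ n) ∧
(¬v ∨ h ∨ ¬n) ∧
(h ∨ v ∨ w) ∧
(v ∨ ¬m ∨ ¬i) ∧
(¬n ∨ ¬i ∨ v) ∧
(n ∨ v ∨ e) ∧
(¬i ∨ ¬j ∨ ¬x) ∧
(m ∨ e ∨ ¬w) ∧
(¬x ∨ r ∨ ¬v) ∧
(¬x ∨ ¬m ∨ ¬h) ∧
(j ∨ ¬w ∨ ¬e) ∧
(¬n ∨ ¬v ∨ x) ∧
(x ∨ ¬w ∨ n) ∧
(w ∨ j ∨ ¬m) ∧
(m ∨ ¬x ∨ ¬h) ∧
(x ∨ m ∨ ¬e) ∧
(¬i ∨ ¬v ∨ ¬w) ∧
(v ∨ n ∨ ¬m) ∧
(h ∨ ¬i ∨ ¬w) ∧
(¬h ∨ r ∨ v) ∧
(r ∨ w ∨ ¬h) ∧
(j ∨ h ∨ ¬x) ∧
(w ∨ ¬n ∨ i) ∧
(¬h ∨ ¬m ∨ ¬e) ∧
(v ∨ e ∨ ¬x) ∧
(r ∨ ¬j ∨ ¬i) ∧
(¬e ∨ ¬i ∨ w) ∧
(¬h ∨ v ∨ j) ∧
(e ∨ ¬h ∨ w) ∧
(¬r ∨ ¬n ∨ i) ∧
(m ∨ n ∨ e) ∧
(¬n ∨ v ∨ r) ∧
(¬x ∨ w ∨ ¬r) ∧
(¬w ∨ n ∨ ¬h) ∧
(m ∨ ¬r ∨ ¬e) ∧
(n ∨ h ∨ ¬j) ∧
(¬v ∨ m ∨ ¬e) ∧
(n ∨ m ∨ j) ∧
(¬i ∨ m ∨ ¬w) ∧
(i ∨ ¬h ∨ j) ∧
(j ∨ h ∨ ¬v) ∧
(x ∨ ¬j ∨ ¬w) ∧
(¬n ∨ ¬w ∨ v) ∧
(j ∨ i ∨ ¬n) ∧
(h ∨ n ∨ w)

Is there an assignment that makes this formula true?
No

No, the formula is not satisfiable.

No assignment of truth values to the variables can make all 50 clauses true simultaneously.

The formula is UNSAT (unsatisfiable).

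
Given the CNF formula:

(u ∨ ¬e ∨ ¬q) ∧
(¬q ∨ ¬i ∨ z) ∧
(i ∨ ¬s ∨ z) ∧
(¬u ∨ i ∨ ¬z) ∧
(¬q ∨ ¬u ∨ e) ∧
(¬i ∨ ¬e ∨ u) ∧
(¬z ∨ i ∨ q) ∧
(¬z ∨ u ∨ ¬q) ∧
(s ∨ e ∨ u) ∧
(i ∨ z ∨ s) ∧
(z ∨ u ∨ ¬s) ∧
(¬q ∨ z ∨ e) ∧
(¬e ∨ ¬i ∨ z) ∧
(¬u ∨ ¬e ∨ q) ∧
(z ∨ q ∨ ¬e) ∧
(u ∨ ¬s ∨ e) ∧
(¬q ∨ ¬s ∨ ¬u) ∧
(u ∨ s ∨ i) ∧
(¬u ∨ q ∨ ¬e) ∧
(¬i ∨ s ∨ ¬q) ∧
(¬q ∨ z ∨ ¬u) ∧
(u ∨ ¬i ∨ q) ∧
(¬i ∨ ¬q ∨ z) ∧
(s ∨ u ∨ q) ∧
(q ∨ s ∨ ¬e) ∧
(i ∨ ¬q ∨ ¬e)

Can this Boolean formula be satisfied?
Yes

Yes, the formula is satisfiable.

One satisfying assignment is: z=False, q=False, e=False, s=False, i=True, u=True

Verification: With this assignment, all 26 clauses evaluate to true.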